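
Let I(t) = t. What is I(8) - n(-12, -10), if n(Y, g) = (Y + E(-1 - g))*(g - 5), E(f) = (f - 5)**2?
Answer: 68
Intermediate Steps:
E(f) = (-5 + f)**2
n(Y, g) = (-5 + g)*(Y + (-6 - g)**2) (n(Y, g) = (Y + (-5 + (-1 - g))**2)*(g - 5) = (Y + (-6 - g)**2)*(-5 + g) = (-5 + g)*(Y + (-6 - g)**2))
I(8) - n(-12, -10) = 8 - (-5*(-12) - 5*(6 - 10)**2 - 12*(-10) - 10*(6 - 10)**2) = 8 - (60 - 5*(-4)**2 + 120 - 10*(-4)**2) = 8 - (60 - 5*16 + 120 - 10*16) = 8 - (60 - 80 + 120 - 160) = 8 - 1*(-60) = 8 + 60 = 68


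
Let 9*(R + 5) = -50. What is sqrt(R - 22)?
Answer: I*sqrt(293)/3 ≈ 5.7057*I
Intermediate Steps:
R = -95/9 (R = -5 + (1/9)*(-50) = -5 - 50/9 = -95/9 ≈ -10.556)
sqrt(R - 22) = sqrt(-95/9 - 22) = sqrt(-293/9) = I*sqrt(293)/3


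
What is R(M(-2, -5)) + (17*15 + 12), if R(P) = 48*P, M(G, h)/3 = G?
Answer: -21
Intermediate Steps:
M(G, h) = 3*G
R(M(-2, -5)) + (17*15 + 12) = 48*(3*(-2)) + (17*15 + 12) = 48*(-6) + (255 + 12) = -288 + 267 = -21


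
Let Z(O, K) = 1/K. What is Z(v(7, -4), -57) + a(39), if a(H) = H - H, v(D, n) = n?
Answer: -1/57 ≈ -0.017544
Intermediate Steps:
a(H) = 0
Z(v(7, -4), -57) + a(39) = 1/(-57) + 0 = -1/57 + 0 = -1/57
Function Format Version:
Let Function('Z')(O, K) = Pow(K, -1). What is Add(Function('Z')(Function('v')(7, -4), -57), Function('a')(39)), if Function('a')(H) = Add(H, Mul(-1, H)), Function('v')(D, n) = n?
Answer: Rational(-1, 57) ≈ -0.017544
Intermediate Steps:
Function('a')(H) = 0
Add(Function('Z')(Function('v')(7, -4), -57), Function('a')(39)) = Add(Pow(-57, -1), 0) = Add(Rational(-1, 57), 0) = Rational(-1, 57)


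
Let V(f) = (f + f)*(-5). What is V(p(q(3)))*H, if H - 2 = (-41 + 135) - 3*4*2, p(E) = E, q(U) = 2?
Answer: -1440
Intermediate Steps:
V(f) = -10*f (V(f) = (2*f)*(-5) = -10*f)
H = 72 (H = 2 + ((-41 + 135) - 3*4*2) = 2 + (94 - 12*2) = 2 + (94 - 24) = 2 + 70 = 72)
V(p(q(3)))*H = -10*2*72 = -20*72 = -1440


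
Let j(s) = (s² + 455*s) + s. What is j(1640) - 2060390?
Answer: 1377050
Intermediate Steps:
j(s) = s² + 456*s
j(1640) - 2060390 = 1640*(456 + 1640) - 2060390 = 1640*2096 - 2060390 = 3437440 - 2060390 = 1377050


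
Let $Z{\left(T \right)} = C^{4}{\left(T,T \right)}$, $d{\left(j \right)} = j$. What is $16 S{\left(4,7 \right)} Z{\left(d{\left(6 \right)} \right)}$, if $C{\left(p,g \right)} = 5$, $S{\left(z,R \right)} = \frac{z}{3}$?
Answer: $\frac{40000}{3} \approx 13333.0$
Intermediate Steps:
$S{\left(z,R \right)} = \frac{z}{3}$ ($S{\left(z,R \right)} = z \frac{1}{3} = \frac{z}{3}$)
$Z{\left(T \right)} = 625$ ($Z{\left(T \right)} = 5^{4} = 625$)
$16 S{\left(4,7 \right)} Z{\left(d{\left(6 \right)} \right)} = 16 \cdot \frac{1}{3} \cdot 4 \cdot 625 = 16 \cdot \frac{4}{3} \cdot 625 = \frac{64}{3} \cdot 625 = \frac{40000}{3}$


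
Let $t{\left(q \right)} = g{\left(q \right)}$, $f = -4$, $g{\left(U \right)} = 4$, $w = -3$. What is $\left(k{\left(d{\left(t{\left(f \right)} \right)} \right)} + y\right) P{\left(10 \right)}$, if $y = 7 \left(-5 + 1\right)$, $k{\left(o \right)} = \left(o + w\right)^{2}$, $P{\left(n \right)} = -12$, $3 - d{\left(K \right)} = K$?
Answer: $144$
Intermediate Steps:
$t{\left(q \right)} = 4$
$d{\left(K \right)} = 3 - K$
$k{\left(o \right)} = \left(-3 + o\right)^{2}$ ($k{\left(o \right)} = \left(o - 3\right)^{2} = \left(-3 + o\right)^{2}$)
$y = -28$ ($y = 7 \left(-4\right) = -28$)
$\left(k{\left(d{\left(t{\left(f \right)} \right)} \right)} + y\right) P{\left(10 \right)} = \left(\left(-3 + \left(3 - 4\right)\right)^{2} - 28\right) \left(-12\right) = \left(\left(-3 - 1\right)^{2} - 28\right) \left(-12\right) = \left(\left(-4\right)^{2} - 28\right) \left(-12\right) = \left(16 - 28\right) \left(-12\right) = \left(-12\right) \left(-12\right) = 144$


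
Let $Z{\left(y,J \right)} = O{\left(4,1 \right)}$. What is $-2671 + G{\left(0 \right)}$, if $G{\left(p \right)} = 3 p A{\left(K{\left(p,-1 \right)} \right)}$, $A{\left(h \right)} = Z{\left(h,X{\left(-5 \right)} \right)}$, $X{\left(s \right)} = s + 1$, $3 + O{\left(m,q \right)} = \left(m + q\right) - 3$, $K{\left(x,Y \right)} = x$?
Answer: $-2671$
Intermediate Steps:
$O{\left(m,q \right)} = -6 + m + q$ ($O{\left(m,q \right)} = -3 - \left(3 - m - q\right) = -3 + \left(-3 + m + q\right) = -6 + m + q$)
$X{\left(s \right)} = 1 + s$
$Z{\left(y,J \right)} = -1$ ($Z{\left(y,J \right)} = -6 + 4 + 1 = -1$)
$A{\left(h \right)} = -1$
$G{\left(p \right)} = - 3 p$ ($G{\left(p \right)} = 3 p \left(-1\right) = - 3 p$)
$-2671 + G{\left(0 \right)} = -2671 - 0 = -2671 + 0 = -2671$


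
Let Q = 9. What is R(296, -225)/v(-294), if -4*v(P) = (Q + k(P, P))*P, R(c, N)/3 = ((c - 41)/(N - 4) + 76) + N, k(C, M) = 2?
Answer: -68752/123431 ≈ -0.55701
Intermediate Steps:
R(c, N) = 228 + 3*N + 3*(-41 + c)/(-4 + N) (R(c, N) = 3*(((c - 41)/(N - 4) + 76) + N) = 3*(((-41 + c)/(-4 + N) + 76) + N) = 3*((76 + (-41 + c)/(-4 + N)) + N) = 3*(76 + N + (-41 + c)/(-4 + N)) = 228 + 3*N + 3*(-41 + c)/(-4 + N))
v(P) = -11*P/4 (v(P) = -(9 + 2)*P/4 = -11*P/4)
R(296, -225)/v(-294) = (3*(-345 + 296 + (-225)² + 72*(-225))/(-4 - 225))/((-11/4*(-294))) = (3*(-345 + 296 + 50625 - 16200)/(-229))/(1617/2) = (3*(-1/229)*34376)*(2/1617) = -103128/229*2/1617 = -68752/123431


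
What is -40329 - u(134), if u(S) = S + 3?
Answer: -40466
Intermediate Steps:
u(S) = 3 + S
-40329 - u(134) = -40329 - (3 + 134) = -40329 - 1*137 = -40329 - 137 = -40466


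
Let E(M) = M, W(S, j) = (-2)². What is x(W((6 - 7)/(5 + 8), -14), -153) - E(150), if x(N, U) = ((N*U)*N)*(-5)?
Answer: 12090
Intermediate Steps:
W(S, j) = 4
x(N, U) = -5*U*N² (x(N, U) = (U*N²)*(-5) = -5*U*N²)
x(W((6 - 7)/(5 + 8), -14), -153) - E(150) = -5*(-153)*4² - 1*150 = -5*(-153)*16 - 150 = 12240 - 150 = 12090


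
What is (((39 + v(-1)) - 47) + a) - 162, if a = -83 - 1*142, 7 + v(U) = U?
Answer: -403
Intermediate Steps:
v(U) = -7 + U
a = -225 (a = -83 - 142 = -225)
(((39 + v(-1)) - 47) + a) - 162 = (((39 + (-7 - 1)) - 47) - 225) - 162 = (((39 - 8) - 47) - 225) - 162 = ((31 - 47) - 225) - 162 = (-16 - 225) - 162 = -241 - 162 = -403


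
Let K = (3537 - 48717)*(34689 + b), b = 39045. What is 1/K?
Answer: -1/3331302120 ≈ -3.0018e-10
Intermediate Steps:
K = -3331302120 (K = (3537 - 48717)*(34689 + 39045) = -45180*73734 = -3331302120)
1/K = 1/(-3331302120) = -1/3331302120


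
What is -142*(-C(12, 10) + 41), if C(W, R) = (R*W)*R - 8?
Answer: 163442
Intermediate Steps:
C(W, R) = -8 + W*R² (C(W, R) = W*R² - 8 = -8 + W*R²)
-142*(-C(12, 10) + 41) = -142*(-(-8 + 12*10²) + 41) = -142*(-(-8 + 12*100) + 41) = -142*(-(-8 + 1200) + 41) = -142*(-1*1192 + 41) = -142*(-1192 + 41) = -142*(-1151) = 163442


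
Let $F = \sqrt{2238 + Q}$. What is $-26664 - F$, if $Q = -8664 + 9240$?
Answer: $-26664 - \sqrt{2814} \approx -26717.0$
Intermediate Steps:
$Q = 576$
$F = \sqrt{2814}$ ($F = \sqrt{2238 + 576} = \sqrt{2814} \approx 53.047$)
$-26664 - F = -26664 - \sqrt{2814}$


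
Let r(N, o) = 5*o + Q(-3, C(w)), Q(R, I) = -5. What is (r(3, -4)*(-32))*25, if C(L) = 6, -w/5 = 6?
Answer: 20000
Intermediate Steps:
w = -30 (w = -5*6 = -30)
r(N, o) = -5 + 5*o (r(N, o) = 5*o - 5 = -5 + 5*o)
(r(3, -4)*(-32))*25 = ((-5 + 5*(-4))*(-32))*25 = ((-5 - 20)*(-32))*25 = -25*(-32)*25 = 800*25 = 20000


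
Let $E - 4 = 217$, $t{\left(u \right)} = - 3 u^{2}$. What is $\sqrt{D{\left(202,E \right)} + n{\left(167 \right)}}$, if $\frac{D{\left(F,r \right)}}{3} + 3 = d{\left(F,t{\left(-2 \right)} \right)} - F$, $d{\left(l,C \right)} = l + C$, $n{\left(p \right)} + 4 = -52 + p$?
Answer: $\sqrt{66} \approx 8.124$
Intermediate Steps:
$E = 221$ ($E = 4 + 217 = 221$)
$n{\left(p \right)} = -56 + p$ ($n{\left(p \right)} = -4 + \left(-52 + p\right) = -56 + p$)
$d{\left(l,C \right)} = C + l$
$D{\left(F,r \right)} = -45$ ($D{\left(F,r \right)} = -9 + 3 \left(\left(- 3 \left(-2\right)^{2} + F\right) - F\right) = -9 + 3 \left(\left(\left(-3\right) 4 + F\right) - F\right) = -9 + 3 \left(\left(-12 + F\right) - F\right) = -9 + 3 \left(-12\right) = -9 - 36 = -45$)
$\sqrt{D{\left(202,E \right)} + n{\left(167 \right)}} = \sqrt{-45 + \left(-56 + 167\right)} = \sqrt{-45 + 111} = \sqrt{66}$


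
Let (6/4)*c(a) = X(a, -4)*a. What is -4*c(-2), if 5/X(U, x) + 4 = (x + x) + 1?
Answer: -80/33 ≈ -2.4242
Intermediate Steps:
X(U, x) = 5/(-3 + 2*x) (X(U, x) = 5/(-4 + ((x + x) + 1)) = 5/(-4 + (2*x + 1)) = 5/(-4 + (1 + 2*x)) = 5/(-3 + 2*x))
c(a) = -10*a/33 (c(a) = 2*((5/(-3 + 2*(-4)))*a)/3 = 2*((5/(-3 - 8))*a)/3 = 2*((5/(-11))*a)/3 = 2*((5*(-1/11))*a)/3 = 2*(-5*a/11)/3 = -10*a/33)
-4*c(-2) = -(-40)*(-2)/33 = -4*20/33 = -80/33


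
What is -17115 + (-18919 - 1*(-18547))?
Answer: -17487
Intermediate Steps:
-17115 + (-18919 - 1*(-18547)) = -17115 + (-18919 + 18547) = -17115 - 372 = -17487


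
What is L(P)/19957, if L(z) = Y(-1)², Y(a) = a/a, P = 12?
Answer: 1/19957 ≈ 5.0108e-5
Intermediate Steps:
Y(a) = 1
L(z) = 1 (L(z) = 1² = 1)
L(P)/19957 = 1/19957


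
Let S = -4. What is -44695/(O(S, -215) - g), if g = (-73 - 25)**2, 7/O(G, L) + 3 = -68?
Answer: 453335/97413 ≈ 4.6537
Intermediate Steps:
O(G, L) = -7/71 (O(G, L) = 7/(-3 - 68) = 7/(-71) = 7*(-1/71) = -7/71)
g = 9604 (g = (-98)**2 = 9604)
-44695/(O(S, -215) - g) = -44695/(-7/71 - 1*9604) = -44695/(-7/71 - 9604) = -44695/(-681891/71) = -44695*(-71/681891) = 453335/97413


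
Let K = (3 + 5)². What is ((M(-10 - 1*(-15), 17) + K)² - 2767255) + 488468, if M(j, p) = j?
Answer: -2274026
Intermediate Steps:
K = 64 (K = 8² = 64)
((M(-10 - 1*(-15), 17) + K)² - 2767255) + 488468 = (((-10 - 1*(-15)) + 64)² - 2767255) + 488468 = (((-10 + 15) + 64)² - 2767255) + 488468 = ((5 + 64)² - 2767255) + 488468 = (69² - 2767255) + 488468 = (4761 - 2767255) + 488468 = -2762494 + 488468 = -2274026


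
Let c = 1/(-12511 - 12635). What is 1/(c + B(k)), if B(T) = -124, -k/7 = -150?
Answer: -25146/3118105 ≈ -0.0080645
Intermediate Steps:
k = 1050 (k = -7*(-150) = 1050)
c = -1/25146 (c = 1/(-25146) = -1/25146 ≈ -3.9768e-5)
1/(c + B(k)) = 1/(-1/25146 - 124) = 1/(-3118105/25146) = -25146/3118105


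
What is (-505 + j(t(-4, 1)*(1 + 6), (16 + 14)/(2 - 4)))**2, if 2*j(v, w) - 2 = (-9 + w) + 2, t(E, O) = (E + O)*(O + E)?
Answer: 265225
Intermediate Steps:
t(E, O) = (E + O)**2 (t(E, O) = (E + O)*(E + O) = (E + O)**2)
j(v, w) = -5/2 + w/2 (j(v, w) = 1 + ((-9 + w) + 2)/2 = 1 + (-7 + w)/2 = 1 + (-7/2 + w/2) = -5/2 + w/2)
(-505 + j(t(-4, 1)*(1 + 6), (16 + 14)/(2 - 4)))**2 = (-505 + (-5/2 + ((16 + 14)/(2 - 4))/2))**2 = (-505 + (-5/2 + (30/(-2))/2))**2 = (-505 + (-5/2 + (30*(-1/2))/2))**2 = (-505 + (-5/2 + (1/2)*(-15)))**2 = (-505 + (-5/2 - 15/2))**2 = (-505 - 10)**2 = (-515)**2 = 265225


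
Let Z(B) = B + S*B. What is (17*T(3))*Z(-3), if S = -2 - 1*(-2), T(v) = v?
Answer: -153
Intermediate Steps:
S = 0 (S = -2 + 2 = 0)
Z(B) = B (Z(B) = B + 0*B = B + 0 = B)
(17*T(3))*Z(-3) = (17*3)*(-3) = 51*(-3) = -153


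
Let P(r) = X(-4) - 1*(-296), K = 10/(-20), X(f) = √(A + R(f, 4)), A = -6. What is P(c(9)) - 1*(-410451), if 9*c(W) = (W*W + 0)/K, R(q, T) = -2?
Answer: 410747 + 2*I*√2 ≈ 4.1075e+5 + 2.8284*I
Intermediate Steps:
X(f) = 2*I*√2 (X(f) = √(-6 - 2) = √(-8) = 2*I*√2)
K = -½ (K = 10*(-1/20) = -½ ≈ -0.50000)
c(W) = -2*W²/9 (c(W) = ((W*W + 0)/(-½))/9 = ((W² + 0)*(-2))/9 = (W²*(-2))/9 = (-2*W²)/9 = -2*W²/9)
P(r) = 296 + 2*I*√2 (P(r) = 2*I*√2 - 1*(-296) = 2*I*√2 + 296 = 296 + 2*I*√2)
P(c(9)) - 1*(-410451) = (296 + 2*I*√2) - 1*(-410451) = (296 + 2*I*√2) + 410451 = 410747 + 2*I*√2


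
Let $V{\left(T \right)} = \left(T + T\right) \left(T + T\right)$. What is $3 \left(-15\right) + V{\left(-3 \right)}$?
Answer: $-9$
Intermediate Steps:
$V{\left(T \right)} = 4 T^{2}$ ($V{\left(T \right)} = 2 T 2 T = 4 T^{2}$)
$3 \left(-15\right) + V{\left(-3 \right)} = 3 \left(-15\right) + 4 \left(-3\right)^{2} = -45 + 4 \cdot 9 = -45 + 36 = -9$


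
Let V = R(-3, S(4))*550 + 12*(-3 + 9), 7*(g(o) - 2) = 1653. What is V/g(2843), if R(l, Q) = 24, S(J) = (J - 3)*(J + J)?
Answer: 92904/1667 ≈ 55.731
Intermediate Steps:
S(J) = 2*J*(-3 + J) (S(J) = (-3 + J)*(2*J) = 2*J*(-3 + J))
g(o) = 1667/7 (g(o) = 2 + (⅐)*1653 = 2 + 1653/7 = 1667/7)
V = 13272 (V = 24*550 + 12*(-3 + 9) = 13200 + 12*6 = 13200 + 72 = 13272)
V/g(2843) = 13272/(1667/7) = 13272*(7/1667) = 92904/1667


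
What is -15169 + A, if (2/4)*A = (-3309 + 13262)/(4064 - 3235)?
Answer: -12555195/829 ≈ -15145.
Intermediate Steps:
A = 19906/829 (A = 2*((-3309 + 13262)/(4064 - 3235)) = 2*(9953/829) = 19906/829 ≈ 24.012)
-15169 + A = -15169 + 19906/829 = -12555195/829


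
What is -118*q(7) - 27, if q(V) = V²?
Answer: -5809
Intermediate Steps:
-118*q(7) - 27 = -118*7² - 27 = -118*49 - 27 = -5782 - 27 = -5809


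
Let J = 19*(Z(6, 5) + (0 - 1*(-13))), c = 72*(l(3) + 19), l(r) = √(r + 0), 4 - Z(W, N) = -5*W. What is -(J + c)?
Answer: -2261 - 72*√3 ≈ -2385.7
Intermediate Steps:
Z(W, N) = 4 + 5*W (Z(W, N) = 4 - (-5)*W = 4 + 5*W)
l(r) = √r
c = 1368 + 72*√3 (c = 72*(√3 + 19) = 72*(19 + √3) = 1368 + 72*√3 ≈ 1492.7)
J = 893 (J = 19*((4 + 5*6) + (0 - 1*(-13))) = 19*((4 + 30) + (0 + 13)) = 19*(34 + 13) = 19*47 = 893)
-(J + c) = -(893 + (1368 + 72*√3)) = -(2261 + 72*√3) = -2261 - 72*√3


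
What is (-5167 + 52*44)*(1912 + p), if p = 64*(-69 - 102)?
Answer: 26003128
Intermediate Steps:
p = -10944 (p = 64*(-171) = -10944)
(-5167 + 52*44)*(1912 + p) = (-5167 + 52*44)*(1912 - 10944) = (-5167 + 2288)*(-9032) = -2879*(-9032) = 26003128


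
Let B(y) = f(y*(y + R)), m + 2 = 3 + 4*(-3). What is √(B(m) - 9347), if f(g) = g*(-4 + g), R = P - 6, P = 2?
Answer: √17218 ≈ 131.22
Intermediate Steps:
R = -4 (R = 2 - 6 = -4)
m = -11 (m = -2 + (3 + 4*(-3)) = -2 + (3 - 12) = -2 - 9 = -11)
B(y) = y*(-4 + y)*(-4 + y*(-4 + y)) (B(y) = (y*(y - 4))*(-4 + y*(y - 4)) = (y*(-4 + y))*(-4 + y*(-4 + y)) = y*(-4 + y)*(-4 + y*(-4 + y)))
√(B(m) - 9347) = √(-11*(-4 - 11)*(-4 - 11*(-4 - 11)) - 9347) = √(-11*(-15)*(-4 - 11*(-15)) - 9347) = √(-11*(-15)*(-4 + 165) - 9347) = √(-11*(-15)*161 - 9347) = √(26565 - 9347) = √17218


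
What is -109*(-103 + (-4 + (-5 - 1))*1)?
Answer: 12317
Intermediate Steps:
-109*(-103 + (-4 + (-5 - 1))*1) = -109*(-103 + (-4 - 6)*1) = -109*(-103 - 10*1) = -109*(-103 - 10) = -109*(-113) = 12317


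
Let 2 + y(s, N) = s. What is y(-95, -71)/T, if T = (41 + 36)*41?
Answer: -97/3157 ≈ -0.030725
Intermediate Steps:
T = 3157 (T = 77*41 = 3157)
y(s, N) = -2 + s
y(-95, -71)/T = (-2 - 95)/3157 = -97*1/3157 = -97/3157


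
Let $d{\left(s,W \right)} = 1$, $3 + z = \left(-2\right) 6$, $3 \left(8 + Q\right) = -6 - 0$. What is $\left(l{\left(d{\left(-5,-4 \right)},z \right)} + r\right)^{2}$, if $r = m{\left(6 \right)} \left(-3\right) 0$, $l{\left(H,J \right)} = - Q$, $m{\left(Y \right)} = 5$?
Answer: $100$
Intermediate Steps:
$Q = -10$ ($Q = -8 + \frac{-6 - 0}{3} = -8 + \frac{-6 + 0}{3} = -8 + \frac{1}{3} \left(-6\right) = -8 - 2 = -10$)
$z = -15$ ($z = -3 - 12 = -15$)
$l{\left(H,J \right)} = 10$ ($l{\left(H,J \right)} = \left(-1\right) \left(-10\right) = 10$)
$r = 0$ ($r = 5 \left(-3\right) 0 = \left(-15\right) 0 = 0$)
$\left(l{\left(d{\left(-5,-4 \right)},z \right)} + r\right)^{2} = \left(10 + 0\right)^{2} = 10^{2} = 100$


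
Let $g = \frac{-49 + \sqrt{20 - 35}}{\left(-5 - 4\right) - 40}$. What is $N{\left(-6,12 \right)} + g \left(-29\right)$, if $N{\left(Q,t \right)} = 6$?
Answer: $-23 + \frac{29 i \sqrt{15}}{49} \approx -23.0 + 2.2922 i$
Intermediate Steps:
$g = 1 - \frac{i \sqrt{15}}{49}$ ($g = \frac{-49 + \sqrt{-15}}{-9 - 40} = \frac{-49 + i \sqrt{15}}{-49} = \left(-49 + i \sqrt{15}\right) \left(- \frac{1}{49}\right) = 1 - \frac{i \sqrt{15}}{49} \approx 1.0 - 0.079041 i$)
$N{\left(-6,12 \right)} + g \left(-29\right) = 6 + \left(1 - \frac{i \sqrt{15}}{49}\right) \left(-29\right) = 6 - \left(29 - \frac{29 i \sqrt{15}}{49}\right) = -23 + \frac{29 i \sqrt{15}}{49}$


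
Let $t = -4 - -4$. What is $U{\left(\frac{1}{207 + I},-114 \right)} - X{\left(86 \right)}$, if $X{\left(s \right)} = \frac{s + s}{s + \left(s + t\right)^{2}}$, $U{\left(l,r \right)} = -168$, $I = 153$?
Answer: $- \frac{14618}{87} \approx -168.02$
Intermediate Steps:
$t = 0$ ($t = -4 + 4 = 0$)
$X{\left(s \right)} = \frac{2 s}{s + s^{2}}$ ($X{\left(s \right)} = \frac{s + s}{s + \left(s + 0\right)^{2}} = \frac{2 s}{s + s^{2}}$)
$U{\left(\frac{1}{207 + I},-114 \right)} - X{\left(86 \right)} = -168 - \frac{2}{1 + 86} = -168 - \frac{2}{87} = - \frac{14618}{87}$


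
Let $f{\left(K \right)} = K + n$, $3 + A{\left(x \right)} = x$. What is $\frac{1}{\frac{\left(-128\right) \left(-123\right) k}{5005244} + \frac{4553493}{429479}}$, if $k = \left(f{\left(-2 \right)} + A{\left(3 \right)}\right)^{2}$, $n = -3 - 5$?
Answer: $\frac{537411796969}{5866878813723} \approx 0.091601$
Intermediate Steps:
$n = -8$ ($n = -3 - 5 = -8$)
$A{\left(x \right)} = -3 + x$
$f{\left(K \right)} = -8 + K$ ($f{\left(K \right)} = K - 8 = -8 + K$)
$k = 100$ ($k = \left(\left(-8 - 2\right) + \left(-3 + 3\right)\right)^{2} = \left(-10 + 0\right)^{2} = \left(-10\right)^{2} = 100$)
$\frac{1}{\frac{\left(-128\right) \left(-123\right) k}{5005244} + \frac{4553493}{429479}} = \frac{1}{\frac{\left(-128\right) \left(-123\right) 100}{5005244} + \frac{4553493}{429479}} = \frac{1}{15744 \cdot 100 \cdot \frac{1}{5005244} + 4553493 \cdot \frac{1}{429479}} = \frac{1}{1574400 \cdot \frac{1}{5005244} + \frac{4553493}{429479}} = \frac{1}{\frac{393600}{1251311} + \frac{4553493}{429479}} = \frac{1}{\frac{5866878813723}{537411796969}} = \frac{537411796969}{5866878813723}$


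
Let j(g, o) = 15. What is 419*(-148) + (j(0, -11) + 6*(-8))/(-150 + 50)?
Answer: -6201167/100 ≈ -62012.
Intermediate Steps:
419*(-148) + (j(0, -11) + 6*(-8))/(-150 + 50) = 419*(-148) + (15 + 6*(-8))/(-150 + 50) = -62012 + (15 - 48)/(-100) = -62012 - 33*(-1/100) = -62012 + 33/100 = -6201167/100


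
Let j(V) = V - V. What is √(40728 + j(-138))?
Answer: 2*√10182 ≈ 201.81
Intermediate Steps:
j(V) = 0
√(40728 + j(-138)) = √(40728 + 0) = √40728 = 2*√10182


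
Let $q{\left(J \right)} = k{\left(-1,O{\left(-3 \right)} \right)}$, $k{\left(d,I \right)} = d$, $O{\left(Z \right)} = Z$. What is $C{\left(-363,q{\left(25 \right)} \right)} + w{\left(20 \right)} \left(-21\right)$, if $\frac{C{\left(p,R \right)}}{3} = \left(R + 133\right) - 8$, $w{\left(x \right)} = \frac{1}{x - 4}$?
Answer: $\frac{5931}{16} \approx 370.69$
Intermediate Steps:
$w{\left(x \right)} = \frac{1}{-4 + x}$
$q{\left(J \right)} = -1$
$C{\left(p,R \right)} = 375 + 3 R$ ($C{\left(p,R \right)} = 3 \left(\left(R + 133\right) - 8\right) = 3 \left(\left(133 + R\right) - 8\right) = 3 \left(125 + R\right) = 375 + 3 R$)
$C{\left(-363,q{\left(25 \right)} \right)} + w{\left(20 \right)} \left(-21\right) = \left(375 + 3 \left(-1\right)\right) + \frac{1}{-4 + 20} \left(-21\right) = \left(375 - 3\right) + \frac{1}{16} \left(-21\right) = 372 + \frac{1}{16} \left(-21\right) = 372 - \frac{21}{16} = \frac{5931}{16}$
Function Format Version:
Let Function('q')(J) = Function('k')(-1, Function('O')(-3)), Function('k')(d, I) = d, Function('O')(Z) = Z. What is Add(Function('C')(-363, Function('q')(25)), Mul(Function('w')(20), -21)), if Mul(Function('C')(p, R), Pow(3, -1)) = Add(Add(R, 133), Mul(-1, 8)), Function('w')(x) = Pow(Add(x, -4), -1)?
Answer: Rational(5931, 16) ≈ 370.69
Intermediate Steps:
Function('w')(x) = Pow(Add(-4, x), -1)
Function('q')(J) = -1
Function('C')(p, R) = Add(375, Mul(3, R)) (Function('C')(p, R) = Mul(3, Add(Add(R, 133), Mul(-1, 8))) = Mul(3, Add(Add(133, R), -8)) = Mul(3, Add(125, R)) = Add(375, Mul(3, R)))
Add(Function('C')(-363, Function('q')(25)), Mul(Function('w')(20), -21)) = Add(Add(375, Mul(3, -1)), Mul(Pow(Add(-4, 20), -1), -21)) = Add(Add(375, -3), Mul(Pow(16, -1), -21)) = Add(372, Mul(Rational(1, 16), -21)) = Add(372, Rational(-21, 16)) = Rational(5931, 16)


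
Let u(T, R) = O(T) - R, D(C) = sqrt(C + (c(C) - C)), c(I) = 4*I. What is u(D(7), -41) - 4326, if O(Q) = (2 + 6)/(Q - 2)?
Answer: -12853/3 + 2*sqrt(7)/3 ≈ -4282.6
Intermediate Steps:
O(Q) = 8/(-2 + Q)
D(C) = 2*sqrt(C) (D(C) = sqrt(C + (4*C - C)) = sqrt(C + 3*C) = sqrt(4*C) = 2*sqrt(C))
u(T, R) = -R + 8/(-2 + T) (u(T, R) = 8/(-2 + T) - R = -R + 8/(-2 + T))
u(D(7), -41) - 4326 = (8 - 1*(-41)*(-2 + 2*sqrt(7)))/(-2 + 2*sqrt(7)) - 4326 = (8 + (-82 + 82*sqrt(7)))/(-2 + 2*sqrt(7)) - 4326 = (-74 + 82*sqrt(7))/(-2 + 2*sqrt(7)) - 4326 = -4326 + (-74 + 82*sqrt(7))/(-2 + 2*sqrt(7))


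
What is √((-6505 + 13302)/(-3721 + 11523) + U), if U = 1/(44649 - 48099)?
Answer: √1577454696078/1345845 ≈ 0.93322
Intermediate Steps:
U = -1/3450 (U = 1/(-3450) = -1/3450 ≈ -0.00028986)
√((-6505 + 13302)/(-3721 + 11523) + U) = √((-6505 + 13302)/(-3721 + 11523) - 1/3450) = √(6797/7802 - 1/3450) = √(5860462/6729225) = √1577454696078/1345845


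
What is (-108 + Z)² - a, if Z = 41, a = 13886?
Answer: -9397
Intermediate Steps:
(-108 + Z)² - a = (-108 + 41)² - 1*13886 = (-67)² - 13886 = 4489 - 13886 = -9397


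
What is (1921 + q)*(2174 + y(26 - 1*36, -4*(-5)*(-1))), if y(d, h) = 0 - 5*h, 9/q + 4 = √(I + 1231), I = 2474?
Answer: 16114939770/3689 + 20466*√3705/3689 ≈ 4.3687e+6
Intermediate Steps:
q = 9/(-4 + √3705) (q = 9/(-4 + √(2474 + 1231)) = 9/(-4 + √3705) ≈ 0.15826)
y(d, h) = -5*h
(1921 + q)*(2174 + y(26 - 1*36, -4*(-5)*(-1))) = (1921 + (36/3689 + 9*√3705/3689))*(2174 - 5*(-4*(-5))*(-1)) = (7086605/3689 + 9*√3705/3689)*(2174 - 100*(-1)) = (7086605/3689 + 9*√3705/3689)*(2174 - 5*(-20)) = (7086605/3689 + 9*√3705/3689)*(2174 + 100) = (7086605/3689 + 9*√3705/3689)*2274 = 16114939770/3689 + 20466*√3705/3689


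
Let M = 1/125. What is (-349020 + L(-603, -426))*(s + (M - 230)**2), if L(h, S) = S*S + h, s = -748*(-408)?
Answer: -940783305903147/15625 ≈ -6.0210e+10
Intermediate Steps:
s = 305184
M = 1/125 ≈ 0.0080000
L(h, S) = h + S**2 (L(h, S) = S**2 + h = h + S**2)
(-349020 + L(-603, -426))*(s + (M - 230)**2) = (-349020 + (-603 + (-426)**2))*(305184 + (1/125 - 230)**2) = (-349020 + (-603 + 181476))*(305184 + (-28749/125)**2) = (-349020 + 180873)*(305184 + 826505001/15625) = -168147*5595005001/15625 = -940783305903147/15625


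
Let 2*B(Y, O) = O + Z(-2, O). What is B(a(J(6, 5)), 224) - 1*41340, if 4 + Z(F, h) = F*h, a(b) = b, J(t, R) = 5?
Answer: -41454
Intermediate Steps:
Z(F, h) = -4 + F*h
B(Y, O) = -2 - O/2 (B(Y, O) = (O + (-4 - 2*O))/2 = (-4 - O)/2 = -2 - O/2)
B(a(J(6, 5)), 224) - 1*41340 = (-2 - 1/2*224) - 1*41340 = (-2 - 112) - 41340 = -114 - 41340 = -41454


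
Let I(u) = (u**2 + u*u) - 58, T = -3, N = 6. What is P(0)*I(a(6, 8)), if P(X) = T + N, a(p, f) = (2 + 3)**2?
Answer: 3576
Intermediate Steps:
a(p, f) = 25 (a(p, f) = 5**2 = 25)
P(X) = 3 (P(X) = -3 + 6 = 3)
I(u) = -58 + 2*u**2 (I(u) = (u**2 + u**2) - 58 = 2*u**2 - 58 = -58 + 2*u**2)
P(0)*I(a(6, 8)) = 3*(-58 + 2*25**2) = 3*(-58 + 2*625) = 3*(-58 + 1250) = 3*1192 = 3576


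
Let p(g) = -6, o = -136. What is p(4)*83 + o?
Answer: -634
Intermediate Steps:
p(4)*83 + o = -6*83 - 136 = -498 - 136 = -634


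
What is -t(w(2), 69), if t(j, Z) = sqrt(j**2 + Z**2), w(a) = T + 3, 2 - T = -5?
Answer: -sqrt(4861) ≈ -69.721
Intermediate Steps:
T = 7 (T = 2 - 1*(-5) = 2 + 5 = 7)
w(a) = 10 (w(a) = 7 + 3 = 10)
t(j, Z) = sqrt(Z**2 + j**2)
-t(w(2), 69) = -sqrt(69**2 + 10**2) = -sqrt(4761 + 100) = -sqrt(4861)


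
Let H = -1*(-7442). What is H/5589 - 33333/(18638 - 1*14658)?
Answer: -156678977/22244220 ≈ -7.0436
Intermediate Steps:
H = 7442
H/5589 - 33333/(18638 - 1*14658) = 7442/5589 - 33333/(18638 - 1*14658) = 7442*(1/5589) - 33333/(18638 - 14658) = 7442/5589 - 33333/3980 = -156678977/22244220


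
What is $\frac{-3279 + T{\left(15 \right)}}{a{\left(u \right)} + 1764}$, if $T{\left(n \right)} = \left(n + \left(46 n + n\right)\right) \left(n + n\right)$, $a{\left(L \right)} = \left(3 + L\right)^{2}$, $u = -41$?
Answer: $\frac{18321}{3208} \approx 5.711$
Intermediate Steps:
$T{\left(n \right)} = 96 n^{2}$ ($T{\left(n \right)} = \left(n + 47 n\right) 2 n = 48 n 2 n = 96 n^{2}$)
$\frac{-3279 + T{\left(15 \right)}}{a{\left(u \right)} + 1764} = \frac{-3279 + 96 \cdot 15^{2}}{\left(3 - 41\right)^{2} + 1764} = \frac{-3279 + 96 \cdot 225}{\left(-38\right)^{2} + 1764} = \frac{-3279 + 21600}{1444 + 1764} = \frac{18321}{3208}$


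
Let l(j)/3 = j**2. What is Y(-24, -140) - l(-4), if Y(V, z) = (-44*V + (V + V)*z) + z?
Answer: 7588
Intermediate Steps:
l(j) = 3*j**2
Y(V, z) = z - 44*V + 2*V*z (Y(V, z) = (-44*V + (2*V)*z) + z = (-44*V + 2*V*z) + z = z - 44*V + 2*V*z)
Y(-24, -140) - l(-4) = (-140 - 44*(-24) + 2*(-24)*(-140)) - 3*(-4)**2 = (-140 + 1056 + 6720) - 3*16 = 7636 - 1*48 = 7636 - 48 = 7588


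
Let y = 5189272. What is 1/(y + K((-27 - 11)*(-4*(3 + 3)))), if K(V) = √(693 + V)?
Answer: 5189272/26928543888379 - √1605/26928543888379 ≈ 1.9270e-7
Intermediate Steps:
1/(y + K((-27 - 11)*(-4*(3 + 3)))) = 1/(5189272 + √(693 + (-27 - 11)*(-4*(3 + 3)))) = 1/(5189272 + √(693 - (-152)*6)) = 1/(5189272 + √(693 - 38*(-24))) = 1/(5189272 + √(693 + 912)) = 1/(5189272 + √1605)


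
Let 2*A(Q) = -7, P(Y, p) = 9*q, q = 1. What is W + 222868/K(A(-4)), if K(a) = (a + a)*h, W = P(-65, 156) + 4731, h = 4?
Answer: -22537/7 ≈ -3219.6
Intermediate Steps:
P(Y, p) = 9 (P(Y, p) = 9*1 = 9)
W = 4740 (W = 9 + 4731 = 4740)
A(Q) = -7/2 (A(Q) = (½)*(-7) = -7/2)
K(a) = 8*a (K(a) = (a + a)*4 = (2*a)*4 = 8*a)
W + 222868/K(A(-4)) = 4740 + 222868/((8*(-7/2))) = 4740 + 222868/(-28) = 4740 + 222868*(-1/28) = 4740 - 55717/7 = -22537/7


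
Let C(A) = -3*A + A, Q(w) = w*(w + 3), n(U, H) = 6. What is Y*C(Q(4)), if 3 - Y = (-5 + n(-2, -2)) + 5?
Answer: 168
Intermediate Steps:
Q(w) = w*(3 + w)
Y = -3 (Y = 3 - ((-5 + 6) + 5) = 3 - (1 + 5) = 3 - 1*6 = 3 - 6 = -3)
C(A) = -2*A
Y*C(Q(4)) = -(-6)*4*(3 + 4) = -(-6)*4*7 = -(-6)*28 = -3*(-56) = 168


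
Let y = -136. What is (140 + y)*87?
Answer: 348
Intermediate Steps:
(140 + y)*87 = (140 - 136)*87 = 4*87 = 348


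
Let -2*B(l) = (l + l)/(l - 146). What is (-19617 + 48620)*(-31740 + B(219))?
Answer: -920642229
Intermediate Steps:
B(l) = -l/(-146 + l) (B(l) = -(l + l)/(2*(l - 146)) = -2*l/(2*(-146 + l)) = -l/(-146 + l))
(-19617 + 48620)*(-31740 + B(219)) = (-19617 + 48620)*(-31740 - 1*219/(-146 + 219)) = 29003*(-31740 - 1*219/73) = 29003*(-31740 - 1*219*1/73) = 29003*(-31740 - 3) = 29003*(-31743) = -920642229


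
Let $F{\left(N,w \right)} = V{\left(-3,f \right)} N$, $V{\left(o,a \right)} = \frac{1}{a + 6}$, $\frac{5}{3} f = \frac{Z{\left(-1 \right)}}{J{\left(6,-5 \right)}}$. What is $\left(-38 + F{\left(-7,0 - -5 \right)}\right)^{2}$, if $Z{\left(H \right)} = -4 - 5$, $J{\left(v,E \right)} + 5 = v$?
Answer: $\frac{22201}{9} \approx 2466.8$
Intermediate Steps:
$J{\left(v,E \right)} = -5 + v$
$Z{\left(H \right)} = -9$
$f = - \frac{27}{5}$ ($f = \frac{3 \left(- \frac{9}{-5 + 6}\right)}{5} = \frac{3 \left(- \frac{9}{1}\right)}{5} = \frac{3 \left(\left(-9\right) 1\right)}{5} = \frac{3}{5} \left(-9\right) = - \frac{27}{5} \approx -5.4$)
$V{\left(o,a \right)} = \frac{1}{6 + a}$
$F{\left(N,w \right)} = \frac{5 N}{3}$ ($F{\left(N,w \right)} = \frac{N}{6 - \frac{27}{5}} = \frac{N}{\frac{3}{5}} = \frac{5 N}{3}$)
$\left(-38 + F{\left(-7,0 - -5 \right)}\right)^{2} = \left(-38 + \frac{5}{3} \left(-7\right)\right)^{2} = \left(-38 - \frac{35}{3}\right)^{2} = \left(- \frac{149}{3}\right)^{2} = \frac{22201}{9}$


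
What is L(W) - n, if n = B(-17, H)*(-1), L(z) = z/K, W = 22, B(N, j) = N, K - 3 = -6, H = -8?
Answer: -73/3 ≈ -24.333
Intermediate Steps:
K = -3 (K = 3 - 6 = -3)
L(z) = -z/3 (L(z) = z/(-3) = z*(-⅓) = -z/3)
n = 17 (n = -17*(-1) = 17)
L(W) - n = -⅓*22 - 1*17 = -22/3 - 17 = -73/3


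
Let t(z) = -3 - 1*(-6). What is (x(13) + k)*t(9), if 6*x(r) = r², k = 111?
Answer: 835/2 ≈ 417.50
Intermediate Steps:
t(z) = 3 (t(z) = -3 + 6 = 3)
x(r) = r²/6
(x(13) + k)*t(9) = ((⅙)*13² + 111)*3 = ((⅙)*169 + 111)*3 = (169/6 + 111)*3 = (835/6)*3 = 835/2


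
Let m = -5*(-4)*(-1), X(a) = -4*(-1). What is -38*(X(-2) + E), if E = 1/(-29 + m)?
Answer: -7410/49 ≈ -151.22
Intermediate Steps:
X(a) = 4
m = -20 (m = 20*(-1) = -20)
E = -1/49 (E = 1/(-29 - 20) = 1/(-49) = -1/49 ≈ -0.020408)
-38*(X(-2) + E) = -38*(4 - 1/49) = -38*195/49 = -7410/49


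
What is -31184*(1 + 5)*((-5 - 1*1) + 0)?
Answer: 1122624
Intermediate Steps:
-31184*(1 + 5)*((-5 - 1*1) + 0) = -187104*((-5 - 1) + 0) = -187104*(-6 + 0) = -187104*(-6) = -31184*(-36) = 1122624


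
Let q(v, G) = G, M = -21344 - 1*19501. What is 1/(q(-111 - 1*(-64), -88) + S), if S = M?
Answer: -1/40933 ≈ -2.4430e-5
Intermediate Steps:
M = -40845 (M = -21344 - 19501 = -40845)
S = -40845
1/(q(-111 - 1*(-64), -88) + S) = 1/(-88 - 40845) = 1/(-40933) = -1/40933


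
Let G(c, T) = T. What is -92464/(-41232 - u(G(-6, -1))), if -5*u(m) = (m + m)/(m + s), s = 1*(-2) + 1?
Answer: 462320/206159 ≈ 2.2425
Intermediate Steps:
s = -1 (s = -2 + 1 = -1)
u(m) = -2*m/(5*(-1 + m)) (u(m) = -(m + m)/(5*(m - 1)) = -2*m/(5*(-1 + m)))
-92464/(-41232 - u(G(-6, -1))) = -92464/(-41232 - (-2)*(-1)/(-5 + 5*(-1))) = -92464/(-41232 - (-2)*(-1)/(-5 - 5)) = -92464/(-41232 - (-2)*(-1)/(-10)) = -92464/(-41232 - (-2)*(-1)*(-1)/10) = -92464/(-41232 - 1*(-1/5)) = -92464/(-41232 + 1/5) = -92464/(-206159/5) = -92464*(-5/206159) = 462320/206159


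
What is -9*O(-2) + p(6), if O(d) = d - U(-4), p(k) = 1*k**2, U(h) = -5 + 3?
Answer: 36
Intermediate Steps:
U(h) = -2
p(k) = k**2
O(d) = 2 + d (O(d) = d - 1*(-2) = d + 2 = 2 + d)
-9*O(-2) + p(6) = -9*(2 - 2) + 6**2 = -9*0 + 36 = 0 + 36 = 36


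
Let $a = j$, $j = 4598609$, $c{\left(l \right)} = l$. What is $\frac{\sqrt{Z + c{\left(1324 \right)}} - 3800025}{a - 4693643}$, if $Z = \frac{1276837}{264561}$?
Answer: $\frac{1266675}{31678} - \frac{\sqrt{93007901356161}}{25142290074} \approx 39.986$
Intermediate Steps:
$a = 4598609$
$Z = \frac{1276837}{264561}$ ($Z = 1276837 \cdot \frac{1}{264561} = \frac{1276837}{264561} \approx 4.8262$)
$\frac{\sqrt{Z + c{\left(1324 \right)}} - 3800025}{a - 4693643} = \frac{\sqrt{\frac{1276837}{264561} + 1324} - 3800025}{4598609 - 4693643} = \frac{\sqrt{\frac{351555601}{264561}} - 3800025}{-95034} = \left(\frac{\sqrt{93007901356161}}{264561} - 3800025\right) \left(- \frac{1}{95034}\right) = \left(-3800025 + \frac{\sqrt{93007901356161}}{264561}\right) \left(- \frac{1}{95034}\right) = \frac{1266675}{31678} - \frac{\sqrt{93007901356161}}{25142290074}$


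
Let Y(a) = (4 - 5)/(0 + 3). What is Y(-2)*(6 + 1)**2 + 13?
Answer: -10/3 ≈ -3.3333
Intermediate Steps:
Y(a) = -1/3
Y(-2)*(6 + 1)**2 + 13 = -(6 + 1)**2/3 + 13 = -1/3*7**2 + 13 = -1/3*49 + 13 = -49/3 + 13 = -10/3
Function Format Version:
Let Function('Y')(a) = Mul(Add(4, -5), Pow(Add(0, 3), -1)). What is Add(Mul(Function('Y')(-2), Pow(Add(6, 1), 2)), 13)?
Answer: Rational(-10, 3) ≈ -3.3333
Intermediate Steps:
Function('Y')(a) = Rational(-1, 3) (Function('Y')(a) = Mul(-1, Pow(3, -1)) = Mul(-1, Rational(1, 3)) = Rational(-1, 3))
Add(Mul(Function('Y')(-2), Pow(Add(6, 1), 2)), 13) = Add(Mul(Rational(-1, 3), Pow(Add(6, 1), 2)), 13) = Add(Mul(Rational(-1, 3), Pow(7, 2)), 13) = Add(Mul(Rational(-1, 3), 49), 13) = Add(Rational(-49, 3), 13) = Rational(-10, 3)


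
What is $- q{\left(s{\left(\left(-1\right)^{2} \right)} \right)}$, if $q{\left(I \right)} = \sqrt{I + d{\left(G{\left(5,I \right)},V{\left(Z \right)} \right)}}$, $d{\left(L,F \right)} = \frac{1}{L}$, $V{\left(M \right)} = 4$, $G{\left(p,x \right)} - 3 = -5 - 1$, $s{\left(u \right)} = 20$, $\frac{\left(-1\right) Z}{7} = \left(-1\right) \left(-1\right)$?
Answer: $- \frac{\sqrt{177}}{3} \approx -4.4347$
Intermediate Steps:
$Z = -7$ ($Z = - 7 \left(\left(-1\right) \left(-1\right)\right) = \left(-7\right) 1 = -7$)
$G{\left(p,x \right)} = -3$ ($G{\left(p,x \right)} = 3 - 6 = -3$)
$q{\left(I \right)} = \sqrt{- \frac{1}{3} + I}$ ($q{\left(I \right)} = \sqrt{I + \frac{1}{-3}} = \sqrt{I - \frac{1}{3}} = \sqrt{- \frac{1}{3} + I}$)
$- q{\left(s{\left(\left(-1\right)^{2} \right)} \right)} = - \frac{\sqrt{-3 + 9 \cdot 20}}{3} = - \frac{\sqrt{-3 + 180}}{3} = - \frac{\sqrt{177}}{3}$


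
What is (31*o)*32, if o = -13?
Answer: -12896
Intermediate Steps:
(31*o)*32 = (31*(-13))*32 = -403*32 = -12896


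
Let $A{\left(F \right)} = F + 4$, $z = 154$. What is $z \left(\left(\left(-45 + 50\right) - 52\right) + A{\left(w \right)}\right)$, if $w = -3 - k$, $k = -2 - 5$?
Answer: $-6006$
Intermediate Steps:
$k = -7$
$w = 4$ ($w = -3 - -7 = -3 + 7 = 4$)
$A{\left(F \right)} = 4 + F$
$z \left(\left(\left(-45 + 50\right) - 52\right) + A{\left(w \right)}\right) = 154 \left(\left(\left(-45 + 50\right) - 52\right) + \left(4 + 4\right)\right) = 154 \left(\left(5 - 52\right) + 8\right) = 154 \left(-47 + 8\right) = 154 \left(-39\right) = -6006$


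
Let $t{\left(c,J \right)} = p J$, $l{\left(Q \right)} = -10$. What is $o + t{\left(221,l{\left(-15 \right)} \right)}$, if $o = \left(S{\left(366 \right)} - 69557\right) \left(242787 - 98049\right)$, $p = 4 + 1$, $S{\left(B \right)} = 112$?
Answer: $-10051330460$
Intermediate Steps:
$p = 5$
$t{\left(c,J \right)} = 5 J$
$o = -10051330410$ ($o = \left(112 - 69557\right) \left(242787 - 98049\right) = \left(-69445\right) 144738 = -10051330410$)
$o + t{\left(221,l{\left(-15 \right)} \right)} = -10051330410 + 5 \left(-10\right) = -10051330410 - 50 = -10051330460$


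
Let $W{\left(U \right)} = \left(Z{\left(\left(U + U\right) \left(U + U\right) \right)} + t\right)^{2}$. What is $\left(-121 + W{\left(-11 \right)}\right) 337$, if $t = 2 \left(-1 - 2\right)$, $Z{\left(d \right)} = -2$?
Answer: $-19209$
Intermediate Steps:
$t = -6$ ($t = 2 \left(-3\right) = -6$)
$W{\left(U \right)} = 64$ ($W{\left(U \right)} = \left(-2 - 6\right)^{2} = \left(-8\right)^{2} = 64$)
$\left(-121 + W{\left(-11 \right)}\right) 337 = \left(-121 + 64\right) 337 = \left(-57\right) 337 = -19209$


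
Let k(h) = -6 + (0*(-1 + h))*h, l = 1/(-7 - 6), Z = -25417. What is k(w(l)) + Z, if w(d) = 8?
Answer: -25423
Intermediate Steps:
l = -1/13 (l = 1/(-13) = -1/13 ≈ -0.076923)
k(h) = -6 (k(h) = -6 + 0*h = -6 + 0 = -6)
k(w(l)) + Z = -6 - 25417 = -25423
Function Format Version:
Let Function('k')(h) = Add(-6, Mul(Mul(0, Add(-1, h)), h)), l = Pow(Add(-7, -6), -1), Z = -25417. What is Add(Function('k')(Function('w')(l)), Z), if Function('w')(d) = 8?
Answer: -25423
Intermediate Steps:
l = Rational(-1, 13) (l = Pow(-13, -1) = Rational(-1, 13) ≈ -0.076923)
Function('k')(h) = -6 (Function('k')(h) = Add(-6, Mul(0, h)) = Add(-6, 0) = -6)
Add(Function('k')(Function('w')(l)), Z) = Add(-6, -25417) = -25423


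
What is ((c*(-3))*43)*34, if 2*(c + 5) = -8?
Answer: 39474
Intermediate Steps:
c = -9 (c = -5 + (½)*(-8) = -5 - 4 = -9)
((c*(-3))*43)*34 = (-9*(-3)*43)*34 = (27*43)*34 = 1161*34 = 39474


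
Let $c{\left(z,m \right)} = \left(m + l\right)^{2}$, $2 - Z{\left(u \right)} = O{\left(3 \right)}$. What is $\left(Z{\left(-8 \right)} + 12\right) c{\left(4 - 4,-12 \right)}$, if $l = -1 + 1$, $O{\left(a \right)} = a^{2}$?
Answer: $720$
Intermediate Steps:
$Z{\left(u \right)} = -7$ ($Z{\left(u \right)} = 2 - 3^{2} = 2 - 9 = -7$)
$l = 0$
$c{\left(z,m \right)} = m^{2}$ ($c{\left(z,m \right)} = \left(m + 0\right)^{2} = m^{2}$)
$\left(Z{\left(-8 \right)} + 12\right) c{\left(4 - 4,-12 \right)} = \left(-7 + 12\right) \left(-12\right)^{2} = 5 \cdot 144 = 720$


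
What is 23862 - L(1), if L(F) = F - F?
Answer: 23862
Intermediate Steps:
L(F) = 0
23862 - L(1) = 23862 - 1*0 = 23862 + 0 = 23862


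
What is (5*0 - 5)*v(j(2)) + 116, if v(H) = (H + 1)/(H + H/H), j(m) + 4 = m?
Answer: 111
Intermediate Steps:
j(m) = -4 + m
v(H) = 1 (v(H) = (1 + H)/(H + 1) = (1 + H)/(1 + H) = 1)
(5*0 - 5)*v(j(2)) + 116 = (5*0 - 5)*1 + 116 = (0 - 5)*1 + 116 = -5*1 + 116 = -5 + 116 = 111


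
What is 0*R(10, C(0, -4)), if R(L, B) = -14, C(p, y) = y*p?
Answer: 0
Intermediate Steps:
C(p, y) = p*y
0*R(10, C(0, -4)) = 0*(-14) = 0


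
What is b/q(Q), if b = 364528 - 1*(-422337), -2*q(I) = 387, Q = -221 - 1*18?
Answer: -1573730/387 ≈ -4066.5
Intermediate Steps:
Q = -239 (Q = -221 - 18 = -239)
q(I) = -387/2 (q(I) = -1/2*387 = -387/2)
b = 786865 (b = 364528 + 422337 = 786865)
b/q(Q) = 786865/(-387/2) = 786865*(-2/387) = -1573730/387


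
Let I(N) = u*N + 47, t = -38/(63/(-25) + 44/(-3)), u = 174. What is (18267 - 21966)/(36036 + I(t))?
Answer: -4768011/47006887 ≈ -0.10143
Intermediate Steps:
t = 2850/1289 (t = -38/(63*(-1/25) + 44*(-⅓)) = -38/(-63/25 - 44/3) = -38/(-1289/75) = -38*(-75/1289) = 2850/1289 ≈ 2.2110)
I(N) = 47 + 174*N (I(N) = 174*N + 47 = 47 + 174*N)
(18267 - 21966)/(36036 + I(t)) = (18267 - 21966)/(36036 + (47 + 174*(2850/1289))) = -3699/(36036 + (47 + 495900/1289)) = -3699/(36036 + 556483/1289) = -3699/47006887/1289 = -3699*1289/47006887 = -4768011/47006887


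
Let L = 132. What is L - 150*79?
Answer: -11718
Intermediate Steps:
L - 150*79 = 132 - 150*79 = 132 - 11850 = -11718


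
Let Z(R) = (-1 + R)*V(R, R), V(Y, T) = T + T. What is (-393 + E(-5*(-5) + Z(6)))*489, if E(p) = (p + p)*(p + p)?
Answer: 13939923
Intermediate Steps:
V(Y, T) = 2*T
Z(R) = 2*R*(-1 + R) (Z(R) = (-1 + R)*(2*R) = 2*R*(-1 + R))
E(p) = 4*p² (E(p) = (2*p)*(2*p) = 4*p²)
(-393 + E(-5*(-5) + Z(6)))*489 = (-393 + 4*(-5*(-5) + 2*6*(-1 + 6))²)*489 = (-393 + 4*(25 + 2*6*5)²)*489 = (-393 + 4*(25 + 60)²)*489 = (-393 + 4*85²)*489 = (-393 + 4*7225)*489 = (-393 + 28900)*489 = 28507*489 = 13939923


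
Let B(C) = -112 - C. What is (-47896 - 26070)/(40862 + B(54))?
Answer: -36983/20348 ≈ -1.8175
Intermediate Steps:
(-47896 - 26070)/(40862 + B(54)) = (-47896 - 26070)/(40862 + (-112 - 1*54)) = -73966/(40862 + (-112 - 54)) = -73966/(40862 - 166) = -73966/40696 = -73966*1/40696 = -36983/20348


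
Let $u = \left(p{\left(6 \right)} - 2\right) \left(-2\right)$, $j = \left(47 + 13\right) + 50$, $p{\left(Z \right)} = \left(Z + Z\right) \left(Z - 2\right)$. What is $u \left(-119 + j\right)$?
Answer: $828$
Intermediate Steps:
$p{\left(Z \right)} = 2 Z \left(-2 + Z\right)$
$j = 110$ ($j = 60 + 50 = 110$)
$u = -92$ ($u = \left(2 \cdot 6 \left(-2 + 6\right) - 2\right) \left(-2\right) = \left(2 \cdot 6 \cdot 4 - 2\right) \left(-2\right) = \left(48 - 2\right) \left(-2\right) = 46 \left(-2\right) = -92$)
$u \left(-119 + j\right) = - 92 \left(-119 + 110\right) = \left(-92\right) \left(-9\right) = 828$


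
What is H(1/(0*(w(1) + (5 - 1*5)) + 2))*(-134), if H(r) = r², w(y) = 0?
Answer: -67/2 ≈ -33.500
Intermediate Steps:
H(1/(0*(w(1) + (5 - 1*5)) + 2))*(-134) = (1/(0*(0 + (5 - 1*5)) + 2))²*(-134) = (1/(0*(0 + (5 - 5)) + 2))²*(-134) = (1/(0*(0 + 0) + 2))²*(-134) = (1/(0*0 + 2))²*(-134) = (1/(0 + 2))²*(-134) = (1/2)²*(-134) = (½)²*(-134) = (¼)*(-134) = -67/2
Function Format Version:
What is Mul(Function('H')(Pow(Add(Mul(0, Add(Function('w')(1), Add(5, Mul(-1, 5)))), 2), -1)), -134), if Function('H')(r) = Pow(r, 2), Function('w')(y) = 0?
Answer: Rational(-67, 2) ≈ -33.500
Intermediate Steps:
Mul(Function('H')(Pow(Add(Mul(0, Add(Function('w')(1), Add(5, Mul(-1, 5)))), 2), -1)), -134) = Mul(Pow(Pow(Add(Mul(0, Add(0, Add(5, Mul(-1, 5)))), 2), -1), 2), -134) = Mul(Pow(Pow(Add(Mul(0, Add(0, Add(5, -5))), 2), -1), 2), -134) = Mul(Pow(Pow(Add(Mul(0, Add(0, 0)), 2), -1), 2), -134) = Mul(Pow(Pow(Add(Mul(0, 0), 2), -1), 2), -134) = Mul(Pow(Pow(Add(0, 2), -1), 2), -134) = Mul(Pow(Pow(2, -1), 2), -134) = Mul(Pow(Rational(1, 2), 2), -134) = Mul(Rational(1, 4), -134) = Rational(-67, 2)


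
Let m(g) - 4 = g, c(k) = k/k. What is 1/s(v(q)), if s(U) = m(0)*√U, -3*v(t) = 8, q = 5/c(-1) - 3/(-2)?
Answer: -I*√6/16 ≈ -0.15309*I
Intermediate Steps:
c(k) = 1
q = 13/2 (q = 5/1 - 3/(-2) = 5*1 - 3*(-½) = 5 + 3/2 = 13/2 ≈ 6.5000)
m(g) = 4 + g
v(t) = -8/3 (v(t) = -⅓*8 = -8/3)
s(U) = 4*√U (s(U) = (4 + 0)*√U = 4*√U)
1/s(v(q)) = 1/(4*√(-8/3)) = 1/(4*(2*I*√6/3)) = 1/(8*I*√6/3) = -I*√6/16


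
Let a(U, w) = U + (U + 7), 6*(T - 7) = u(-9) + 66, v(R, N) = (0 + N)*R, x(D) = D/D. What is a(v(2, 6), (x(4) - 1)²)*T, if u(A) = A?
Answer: 1023/2 ≈ 511.50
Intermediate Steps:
x(D) = 1
v(R, N) = N*R
T = 33/2 (T = 7 + (-9 + 66)/6 = 7 + (⅙)*57 = 7 + 19/2 = 33/2 ≈ 16.500)
a(U, w) = 7 + 2*U (a(U, w) = U + (7 + U) = 7 + 2*U)
a(v(2, 6), (x(4) - 1)²)*T = (7 + 2*(6*2))*(33/2) = (7 + 2*12)*(33/2) = (7 + 24)*(33/2) = 31*(33/2) = 1023/2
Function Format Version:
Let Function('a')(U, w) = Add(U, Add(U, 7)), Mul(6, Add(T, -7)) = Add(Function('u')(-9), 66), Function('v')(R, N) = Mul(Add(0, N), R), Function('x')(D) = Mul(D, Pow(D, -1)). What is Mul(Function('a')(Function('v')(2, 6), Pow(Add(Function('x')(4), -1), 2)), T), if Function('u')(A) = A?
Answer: Rational(1023, 2) ≈ 511.50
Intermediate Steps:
Function('x')(D) = 1
Function('v')(R, N) = Mul(N, R)
T = Rational(33, 2) (T = Add(7, Mul(Rational(1, 6), Add(-9, 66))) = Add(7, Mul(Rational(1, 6), 57)) = Add(7, Rational(19, 2)) = Rational(33, 2) ≈ 16.500)
Function('a')(U, w) = Add(7, Mul(2, U)) (Function('a')(U, w) = Add(U, Add(7, U)) = Add(7, Mul(2, U)))
Mul(Function('a')(Function('v')(2, 6), Pow(Add(Function('x')(4), -1), 2)), T) = Mul(Add(7, Mul(2, Mul(6, 2))), Rational(33, 2)) = Mul(Add(7, Mul(2, 12)), Rational(33, 2)) = Mul(Add(7, 24), Rational(33, 2)) = Mul(31, Rational(33, 2)) = Rational(1023, 2)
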